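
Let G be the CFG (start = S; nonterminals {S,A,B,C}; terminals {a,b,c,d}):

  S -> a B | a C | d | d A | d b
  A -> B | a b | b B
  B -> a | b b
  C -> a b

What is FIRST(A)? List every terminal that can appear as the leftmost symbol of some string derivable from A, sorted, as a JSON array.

FIRST iteration:
[1]
  A via A→a b: +{a}
  A via A→b B: +{b}
  B via B→a: +{a}
  B via B→b b: +{b}
  C via C→a b: +{a}
  S via S→a B: +{a}
  S via S→d: +{d}
  S: {a,d}  A: {a,b}  B: {a,b}  C: {a}
[2] done
  S: {a,d}  A: {a,b}  B: {a,b}  C: {a}

FIRST(A) = ["a", "b"]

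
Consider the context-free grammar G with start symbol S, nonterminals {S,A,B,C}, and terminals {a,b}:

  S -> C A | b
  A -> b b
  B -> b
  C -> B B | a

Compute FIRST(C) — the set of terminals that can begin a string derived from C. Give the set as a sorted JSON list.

FIRST sets, iterate to fixpoint:
pass 1:
  A via A→b b: +{b}
  B via B→b: +{b}
  C via C→B B: +{b}
  C via C→a: +{a}
  S via S→C A: +{a,b}
  FIRST[S]={a,b}  FIRST[A]={b}  FIRST[B]={b}  FIRST[C]={a,b}
pass 2: (stable)
  FIRST[S]={a,b}  FIRST[A]={b}  FIRST[B]={b}  FIRST[C]={a,b}

FIRST(C) = ["a", "b"]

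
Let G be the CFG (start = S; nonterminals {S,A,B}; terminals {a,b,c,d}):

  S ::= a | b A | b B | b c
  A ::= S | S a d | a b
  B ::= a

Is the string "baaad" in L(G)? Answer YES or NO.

Convert to CNF:
  S -> T2 A | T2 B | T2 T3 | a
  A -> S X4 | T0 T2 | T2 A | T2 B | T2 T3 | a
  B -> a
  T0 -> a
  T1 -> d
  T2 -> b
  T3 -> c
  X4 -> T0 T1

CYK fill:
  [0..0]={T2}  "b"  orig:{}
  [1..1]={A,B,S,T0}  "a"  orig:{A,B,S}
  [2..2]={A,B,S,T0}  "a"  orig:{A,B,S}
  [3..3]={A,B,S,T0}  "a"  orig:{A,B,S}
  [4..4]={T1}  "d"  orig:{}
  [0..1]={A,S}  "ba"
  [1..2]=∅  "aa"
  [2..3]=∅  "aa"
  [3..4]={X4}  "ad"  orig:{}
  [0..2]=∅  "baa"
  [1..3]=∅  "aaa"
  [2..4]={A}  "aad"
  [0..3]=∅  "baaa"
  [1..4]=∅  "aaad"
  [0..4]=∅  "baaad"

S ∉ T[0,4] ⇒ NO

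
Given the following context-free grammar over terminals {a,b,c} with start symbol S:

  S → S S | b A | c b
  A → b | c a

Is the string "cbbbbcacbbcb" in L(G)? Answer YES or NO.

Convert to CNF:
  S -> S S | T0 T2 | T2 A
  A -> T0 T1 | b
  T0 -> c
  T1 -> a
  T2 -> b

CYK table (by increasing span):
  cell(0,0) c: {T0}  orig:{}
  cell(1,1) b: {A,T2}  orig:{A}
  cell(2,2) b: {A,T2}  orig:{A}
  cell(3,3) b: {A,T2}  orig:{A}
  cell(4,4) b: {A,T2}  orig:{A}
  cell(5,5) c: {T0}  orig:{}
  cell(6,6) a: {T1}  orig:{}
  cell(7,7) c: {T0}  orig:{}
  cell(8,8) b: {A,T2}  orig:{A}
  cell(9,9) b: {A,T2}  orig:{A}
  cell(10,10) c: {T0}  orig:{}
  cell(11,11) b: {A,T2}  orig:{A}
  cell(0,1) cb: {S}
  cell(1,2) bb: {S}
  cell(2,3) bb: {S}
  cell(3,4) bb: {S}
  cell(4,5) bc: ∅
  cell(5,6) ca: {A}
  cell(6,7) ac: ∅
  cell(7,8) cb: {S}
  cell(8,9) bb: {S}
  cell(9,10) bc: ∅
  cell(10,11) cb: {S}
  cell(0,2) cbb: ∅
  cell(1,3) bbb: ∅
  cell(2,4) bbb: ∅
  cell(3,5) bbc: ∅
  cell(4,6) bca: {S}
  cell(5,7) cac: ∅
  cell(6,8) acb: ∅
  cell(7,9) cbb: ∅
  cell(8,10) bbc: ∅
  cell(9,11) bcb: ∅
  cell(0,3) cbbb: {S}
  cell(1,4) bbbb: {S}
  cell(2,5) bbbc: ∅
  cell(3,6) bbca: ∅
  cell(4,7) bcac: ∅
  cell(5,8) cacb: ∅
  cell(6,9) acbb: ∅
  cell(7,10) cbbc: ∅
  cell(8,11) bbcb: {S}
  cell(0,4) cbbbb: ∅
  cell(1,5) bbbbc: ∅
  cell(2,6) bbbca: {S}
  cell(3,7) bbcac: ∅
  cell(4,8) bcacb: {S}
  cell(5,9) cacbb: ∅
  cell(6,10) acbbc: ∅
  cell(7,11) cbbcb: ∅
  cell(0,5) cbbbbc: ∅
  cell(1,6) bbbbca: ∅
  cell(2,7) bbbcac: ∅
  cell(3,8) bbcacb: ∅
  cell(4,9) bcacbb: ∅
  cell(5,10) cacbbc: ∅
  cell(6,11) acbbcb: ∅
  cell(0,6) cbbbbca: {S}
  cell(1,7) bbbbcac: ∅
  cell(2,8) bbbcacb: {S}
  cell(3,9) bbcacbb: ∅
  cell(4,10) bcacbbc: ∅
  cell(5,11) cacbbcb: ∅
  cell(0,7) cbbbbcac: ∅
  cell(1,8) bbbbcacb: ∅
  cell(2,9) bbbcacbb: ∅
  cell(3,10) bbcacbbc: ∅
  cell(4,11) bcacbbcb: ∅
  cell(0,8) cbbbbcacb: {S}
  cell(1,9) bbbbcacbb: ∅
  cell(2,10) bbbcacbbc: ∅
  cell(3,11) bbcacbbcb: ∅
  cell(0,9) cbbbbcacbb: ∅
  cell(1,10) bbbbcacbbc: ∅
  cell(2,11) bbbcacbbcb: ∅
  cell(0,10) cbbbbcacbbc: ∅
  cell(1,11) bbbbcacbbcb: ∅
  cell(0,11) cbbbbcacbbcb: ∅

S ∉ T[0,11] ⇒ NO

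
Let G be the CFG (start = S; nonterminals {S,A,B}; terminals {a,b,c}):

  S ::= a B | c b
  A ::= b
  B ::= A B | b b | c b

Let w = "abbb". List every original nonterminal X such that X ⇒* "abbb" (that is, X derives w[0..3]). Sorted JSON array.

CNF form of G:
  S -> T1 T0 | T2 B
  A -> b
  B -> A B | T0 T0 | T1 T0
  T0 -> b
  T1 -> c
  T2 -> a

CYK table (by increasing span) — only the sub-triangle for w[0..3]:
  [0..0]={T2}  "a"  orig:{}
  [1..1]={A,T0}  "b"  orig:{A}
  [2..2]={A,T0}  "b"  orig:{A}
  [3..3]={A,T0}  "b"  orig:{A}
  [0..1]=∅  "ab"
  [1..2]={B}  "bb"
  [2..3]={B}  "bb"
  [0..2]={S}  "abb"
  [1..3]={B}  "bbb"
  [0..3]={S}  "abbb"

Original NTs in T[0,3] deriving "abbb": ["S"]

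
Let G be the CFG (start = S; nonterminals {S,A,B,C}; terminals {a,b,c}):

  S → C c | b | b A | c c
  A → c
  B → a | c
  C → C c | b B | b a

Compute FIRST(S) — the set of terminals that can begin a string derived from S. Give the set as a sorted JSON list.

FIRST iteration:
iter 1:
  A via A→c: +{c}
  B via B→a: +{a}
  B via B→c: +{c}
  C via C→b B: +{b}
  S via S→C c: +{b}
  S via S→c c: +{c}
  FIRST(S)={b,c}  FIRST(A)={c}  FIRST(B)={a,c}  FIRST(C)={b}
iter 2: — fixpoint
  FIRST(S)={b,c}  FIRST(A)={c}  FIRST(B)={a,c}  FIRST(C)={b}

FIRST(S) = ["b", "c"]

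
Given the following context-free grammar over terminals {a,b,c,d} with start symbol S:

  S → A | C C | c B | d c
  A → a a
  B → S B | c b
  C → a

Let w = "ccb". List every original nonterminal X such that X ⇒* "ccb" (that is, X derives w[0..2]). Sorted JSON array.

CNF form of G:
  S -> C C | T0 T0 | T1 B | T3 T1
  A -> T0 T0
  B -> S B | T1 T2
  C -> a
  T0 -> a
  T1 -> c
  T2 -> b
  T3 -> d

CYK fill — only the sub-triangle for w[0..2]:
  [0..0]={T1}  "c"  orig:{}
  [1..1]={T1}  "c"  orig:{}
  [2..2]={T2}  "b"  orig:{}
  [0..1]=∅  "cc"
  [1..2]={B}  "cb"
  [0..2]={S}  "ccb"

Original NTs in T[0,2] deriving "ccb": ["S"]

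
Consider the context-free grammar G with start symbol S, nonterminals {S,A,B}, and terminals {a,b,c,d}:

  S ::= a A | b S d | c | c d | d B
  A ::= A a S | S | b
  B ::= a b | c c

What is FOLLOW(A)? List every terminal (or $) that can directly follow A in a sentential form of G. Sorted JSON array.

FIRST sets, iterate to fixpoint:
iter 1:
  A via A→b: +{b}
  B via B→a b: +{a}
  B via B→c c: +{c}
  S via S→a A: +{a}
  S via S→b S d: +{b}
  S via S→c: +{c}
  S via S→d B: +{d}
  FIRST[S]={a,b,c,d}  FIRST[A]={b}  FIRST[B]={a,c}
iter 2:
  A via A→S: +{a,c,d}
  FIRST[S]={a,b,c,d}  FIRST[A]={a,b,c,d}  FIRST[B]={a,c}
iter 3: (no change)
  FIRST[S]={a,b,c,d}  FIRST[A]={a,b,c,d}  FIRST[B]={a,c}

Compute FOLLOW by fixpoint:
FOLLOW(S) := {$}
round 1:
  A→A a S: FOLLOW(A) ⊇ FIRST(a) = {a}; new: +{a}
  A→A a S: FOLLOW(S) ⊇ FOLLOW(A) ⊇ {a}; new: +{a}
  S→a A: FOLLOW(A) ⊇ FOLLOW(S) ⊇ {$,a}; new: +{$}
  S→b S d: FOLLOW(S) ⊇ FIRST(d) = {d}; new: +{d}
  S→d B: FOLLOW(B) ⊇ FOLLOW(S) ⊇ {$,a,d}; new: +{$,a,d}
  FOLLOW[S]={$,a,d}  FOLLOW[A]={$,a}  FOLLOW[B]={$,a,d}
round 2:
  S→a A: FOLLOW(A) ⊇ FOLLOW(S) ⊇ {$,a,d}; new: +{d}
  FOLLOW[S]={$,a,d}  FOLLOW[A]={$,a,d}  FOLLOW[B]={$,a,d}
round 3: — fixpoint
  FOLLOW[S]={$,a,d}  FOLLOW[A]={$,a,d}  FOLLOW[B]={$,a,d}

FOLLOW(A) = ["$", "a", "d"]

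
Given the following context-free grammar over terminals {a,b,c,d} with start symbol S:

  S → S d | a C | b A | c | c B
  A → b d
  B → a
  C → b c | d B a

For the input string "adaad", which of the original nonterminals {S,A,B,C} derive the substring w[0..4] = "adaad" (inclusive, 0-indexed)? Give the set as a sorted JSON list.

CNF form of G:
  S -> S T1 | T0 A | T2 B | T3 C | c
  A -> T0 T1
  B -> a
  C -> T0 T2 | T1 X4
  T0 -> b
  T1 -> d
  T2 -> c
  T3 -> a
  X4 -> B T3

CYK fill, restricted to cells inside w[0..4]:
  cell(0,0) a: {B,T3}  orig:{B}
  cell(1,1) d: {T1}  orig:{}
  cell(2,2) a: {B,T3}  orig:{B}
  cell(3,3) a: {B,T3}  orig:{B}
  cell(4,4) d: {T1}  orig:{}
  cell(0,1) ad: ∅
  cell(1,2) da: ∅
  cell(2,3) aa: {X4}  orig:{}
  cell(3,4) ad: ∅
  cell(0,2) ada: ∅
  cell(1,3) daa: {C}
  cell(2,4) aad: ∅
  cell(0,3) adaa: {S}
  cell(1,4) daad: ∅
  cell(0,4) adaad: {S}

Original NTs in T[0,4] deriving "adaad": ["S"]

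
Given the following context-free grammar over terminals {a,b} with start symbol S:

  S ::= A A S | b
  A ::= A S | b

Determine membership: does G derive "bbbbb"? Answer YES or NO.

CNF form of G:
  S -> A X0 | b
  A -> A S | b
  X0 -> A S

CYK table (by increasing span):
  [0..0]={A,S}  "b"
  [1..1]={A,S}  "b"
  [2..2]={A,S}  "b"
  [3..3]={A,S}  "b"
  [4..4]={A,S}  "b"
  [0..1]={A,X0}  "bb"  orig:{A}
  [1..2]={A,X0}  "bb"  orig:{A}
  [2..3]={A,X0}  "bb"  orig:{A}
  [3..4]={A,X0}  "bb"  orig:{A}
  [0..2]={A,S,X0}  "bbb"  orig:{A,S}
  [1..3]={A,S,X0}  "bbb"  orig:{A,S}
  [2..4]={A,S,X0}  "bbb"  orig:{A,S}
  [0..3]={A,S,X0}  "bbbb"  orig:{A,S}
  [1..4]={A,S,X0}  "bbbb"  orig:{A,S}
  [0..4]={A,S,X0}  "bbbbb"  orig:{A,S}

S ∈ T[0,4] ⇒ YES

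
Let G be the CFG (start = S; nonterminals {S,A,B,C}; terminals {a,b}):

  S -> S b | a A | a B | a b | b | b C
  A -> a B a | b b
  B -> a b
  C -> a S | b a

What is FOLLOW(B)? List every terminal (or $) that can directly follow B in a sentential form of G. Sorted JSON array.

FIRST sets, iterate to fixpoint:
iter 1:
  A via A→a B a: +{a}
  A via A→b b: +{b}
  B via B→a b: +{a}
  C via C→a S: +{a}
  C via C→b a: +{b}
  S via S→a A: +{a}
  S via S→b: +{b}
  FIRST[S]={a,b}  FIRST[A]={a,b}  FIRST[B]={a}  FIRST[C]={a,b}
iter 2: (stable)
  FIRST[S]={a,b}  FIRST[A]={a,b}  FIRST[B]={a}  FIRST[C]={a,b}

FOLLOW iteration:
initialize: $ ∈ FOLLOW(S)
round 1:
  A→a B a: FOLLOW(B) ⊇ FIRST(a) = {a}; new: +{a}
  S→S b: FOLLOW(S) ⊇ FIRST(b) = {b}; new: +{b}
  S→a A: FOLLOW(A) ⊇ FOLLOW(S) ⊇ {$,b}; new: +{$,b}
  S→a B: FOLLOW(B) ⊇ FOLLOW(S) ⊇ {$,b}; new: +{$,b}
  S→b C: FOLLOW(C) ⊇ FOLLOW(S) ⊇ {$,b}; new: +{$,b}
  S: {$,b}  A: {$,b}  B: {$,a,b}  C: {$,b}
round 2: — fixpoint
  S: {$,b}  A: {$,b}  B: {$,a,b}  C: {$,b}

FOLLOW(B) = ["$", "a", "b"]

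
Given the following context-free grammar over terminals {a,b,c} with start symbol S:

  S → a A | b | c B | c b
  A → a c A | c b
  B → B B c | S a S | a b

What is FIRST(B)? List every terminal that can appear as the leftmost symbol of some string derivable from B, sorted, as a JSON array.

Compute FIRST by fixpoint:
round 1:
  A via A→a c A: +{a}
  A via A→c b: +{c}
  B via B→a b: +{a}
  S via S→a A: +{a}
  S via S→b: +{b}
  S via S→c B: +{c}
  FIRST[S]={a,b,c}  FIRST[A]={a,c}  FIRST[B]={a}
round 2:
  B via B→S a S: +{b,c}
  FIRST[S]={a,b,c}  FIRST[A]={a,c}  FIRST[B]={a,b,c}
round 3: (stable)
  FIRST[S]={a,b,c}  FIRST[A]={a,c}  FIRST[B]={a,b,c}

FIRST(B) = ["a", "b", "c"]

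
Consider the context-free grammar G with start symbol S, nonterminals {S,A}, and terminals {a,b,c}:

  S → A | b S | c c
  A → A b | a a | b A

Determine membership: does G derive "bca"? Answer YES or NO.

Convert to CNF:
  S -> A T0 | T0 A | T0 S | T1 T1 | T2 T2
  A -> A T0 | T0 A | T1 T1
  T0 -> b
  T1 -> a
  T2 -> c

CYK fill:
  [0..0]={T0}  "b"  orig:{}
  [1..1]={T2}  "c"  orig:{}
  [2..2]={T1}  "a"  orig:{}
  [0..1]=∅  "bc"
  [1..2]=∅  "ca"
  [0..2]=∅  "bca"

S ∉ T[0,2] ⇒ NO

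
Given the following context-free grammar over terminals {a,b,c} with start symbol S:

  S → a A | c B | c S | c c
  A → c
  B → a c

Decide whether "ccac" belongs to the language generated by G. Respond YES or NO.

Convert to CNF:
  S -> T0 A | T1 B | T1 S | T1 T1
  A -> c
  B -> T0 T1
  T0 -> a
  T1 -> c

CYK fill:
  [0..0]={A,T1}  "c"  orig:{A}
  [1..1]={A,T1}  "c"  orig:{A}
  [2..2]={T0}  "a"  orig:{}
  [3..3]={A,T1}  "c"  orig:{A}
  [0..1]={S}  "cc"
  [1..2]=∅  "ca"
  [2..3]={B,S}  "ac"
  [0..2]=∅  "cca"
  [1..3]={S}  "cac"
  [0..3]={S}  "ccac"

S ∈ T[0,3] ⇒ YES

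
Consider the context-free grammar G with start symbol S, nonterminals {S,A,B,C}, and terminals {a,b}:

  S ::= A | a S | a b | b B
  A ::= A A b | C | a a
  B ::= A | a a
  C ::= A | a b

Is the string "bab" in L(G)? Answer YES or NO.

Convert to CNF:
  S -> A X5 | T0 B | T1 S | T1 T0 | T1 T1
  A -> A X2 | T1 T0 | T1 T1
  B -> A X3 | T1 T0 | T1 T1
  C -> A X4 | T1 T0 | T1 T1
  T0 -> b
  T1 -> a
  X2 -> A T0
  X3 -> A T0
  X4 -> A T0
  X5 -> A T0

Fill CYK table bottom-up:
  [0..0]={T0}  "b"  orig:{}
  [1..1]={T1}  "a"  orig:{}
  [2..2]={T0}  "b"  orig:{}
  [0..1]=∅  "ba"
  [1..2]={A,B,C,S}  "ab"
  [0..2]={S}  "bab"

S ∈ T[0,2] ⇒ YES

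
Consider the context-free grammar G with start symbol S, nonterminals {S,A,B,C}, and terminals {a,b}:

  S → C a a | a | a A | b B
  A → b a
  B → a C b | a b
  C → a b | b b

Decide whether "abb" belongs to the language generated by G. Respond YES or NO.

Convert to CNF:
  S -> C X3 | T0 B | T1 A | a
  A -> T0 T1
  B -> T1 T0 | T1 X2
  C -> T0 T0 | T1 T0
  T0 -> b
  T1 -> a
  X2 -> C T0
  X3 -> T1 T1

Fill CYK table bottom-up:
  T[0,0] 'a' = {S,T1}  orig:{S}
  T[1,1] 'b' = {T0}  orig:{}
  T[2,2] 'b' = {T0}  orig:{}
  T[0,1] 'ab' = {B,C}
  T[1,2] 'bb' = {C}
  T[0,2] 'abb' = {X2}  orig:{}

S ∉ T[0,2] ⇒ NO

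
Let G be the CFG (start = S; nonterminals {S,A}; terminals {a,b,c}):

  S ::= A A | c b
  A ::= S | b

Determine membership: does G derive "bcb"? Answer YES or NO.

Convert to CNF:
  S -> A A | T0 T1
  A -> A A | T0 T1 | b
  T0 -> c
  T1 -> b

CYK table (by increasing span):
  cell(0,0) b: {A,T1}  orig:{A}
  cell(1,1) c: {T0}  orig:{}
  cell(2,2) b: {A,T1}  orig:{A}
  cell(0,1) bc: ∅
  cell(1,2) cb: {A,S}
  cell(0,2) bcb: {A,S}

S ∈ T[0,2] ⇒ YES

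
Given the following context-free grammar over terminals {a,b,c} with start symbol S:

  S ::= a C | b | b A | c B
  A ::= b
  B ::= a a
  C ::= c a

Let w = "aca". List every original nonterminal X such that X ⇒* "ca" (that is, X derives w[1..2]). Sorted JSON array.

CNF form of G:
  S -> T0 C | T1 B | T2 A | b
  A -> b
  B -> T0 T0
  C -> T1 T0
  T0 -> a
  T1 -> c
  T2 -> b

CYK table (by increasing span) (cells [i..j] with 1 ≤ i ≤ j ≤ 2 only):
  T[1,1] 'c' = {T1}  orig:{}
  T[2,2] 'a' = {T0}  orig:{}
  T[1,2] 'ca' = {C}

Original NTs in T[1,2] deriving "ca": ["C"]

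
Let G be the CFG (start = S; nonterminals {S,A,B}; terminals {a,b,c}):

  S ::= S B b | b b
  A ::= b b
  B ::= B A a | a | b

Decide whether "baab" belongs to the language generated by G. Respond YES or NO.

CNF form of G:
  S -> S X3 | T0 T0
  A -> T0 T0
  B -> B X2 | a | b
  T0 -> b
  T1 -> a
  X2 -> A T1
  X3 -> B T0

CYK table (by increasing span):
  [0..0]={B,T0}  "b"  orig:{B}
  [1..1]={B,T1}  "a"  orig:{B}
  [2..2]={B,T1}  "a"  orig:{B}
  [3..3]={B,T0}  "b"  orig:{B}
  [0..1]=∅  "ba"
  [1..2]=∅  "aa"
  [2..3]={X3}  "ab"  orig:{}
  [0..2]=∅  "baa"
  [1..3]=∅  "aab"
  [0..3]=∅  "baab"

S ∉ T[0,3] ⇒ NO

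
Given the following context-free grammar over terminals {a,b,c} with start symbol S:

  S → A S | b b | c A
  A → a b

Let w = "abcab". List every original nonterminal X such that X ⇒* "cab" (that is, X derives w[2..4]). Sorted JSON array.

CNF form of G:
  S -> A S | T1 T1 | T2 A
  A -> T0 T1
  T0 -> a
  T1 -> b
  T2 -> c

CYK fill — only the sub-triangle for w[2..4]:
  [2..2]={T2}  "c"  orig:{}
  [3..3]={T0}  "a"  orig:{}
  [4..4]={T1}  "b"  orig:{}
  [2..3]=∅  "ca"
  [3..4]={A}  "ab"
  [2..4]={S}  "cab"

Original NTs in T[2,4] deriving "cab": ["S"]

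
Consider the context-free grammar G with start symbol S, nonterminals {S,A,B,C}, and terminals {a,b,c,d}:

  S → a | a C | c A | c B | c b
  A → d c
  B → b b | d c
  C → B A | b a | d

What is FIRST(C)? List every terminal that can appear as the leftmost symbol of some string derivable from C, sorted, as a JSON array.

FIRST iteration:
round 1:
  A via A→d c: +{d}
  B via B→b b: +{b}
  B via B→d c: +{d}
  C via C→B A: +{b,d}
  S via S→a: +{a}
  S via S→c A: +{c}
  FIRST(S)={a,c}  FIRST(A)={d}  FIRST(B)={b,d}  FIRST(C)={b,d}
round 2: (stable)
  FIRST(S)={a,c}  FIRST(A)={d}  FIRST(B)={b,d}  FIRST(C)={b,d}

FIRST(C) = ["b", "d"]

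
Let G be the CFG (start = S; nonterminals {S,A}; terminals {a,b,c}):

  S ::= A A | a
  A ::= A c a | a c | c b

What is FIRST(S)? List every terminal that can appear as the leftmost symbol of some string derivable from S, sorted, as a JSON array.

FIRST sets, iterate to fixpoint:
round 1:
  A via A→a c: +{a}
  A via A→c b: +{c}
  S via S→A A: +{a,c}
  FIRST[S]={a,c}  FIRST[A]={a,c}
round 2: done
  FIRST[S]={a,c}  FIRST[A]={a,c}

FIRST(S) = ["a", "c"]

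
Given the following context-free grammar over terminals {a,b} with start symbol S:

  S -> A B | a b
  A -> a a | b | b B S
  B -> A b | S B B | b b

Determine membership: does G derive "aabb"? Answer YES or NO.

Convert to CNF:
  S -> A B | T0 T1
  A -> T0 T0 | T1 X2 | b
  B -> A T1 | S X3 | T1 T1
  T0 -> a
  T1 -> b
  X2 -> B S
  X3 -> B B

CYK table (by increasing span):
  cell(0,0) a: {T0}  orig:{}
  cell(1,1) a: {T0}  orig:{}
  cell(2,2) b: {A,T1}  orig:{A}
  cell(3,3) b: {A,T1}  orig:{A}
  cell(0,1) aa: {A}
  cell(1,2) ab: {S}
  cell(2,3) bb: {B}
  cell(0,2) aab: {B}
  cell(1,3) abb: ∅
  cell(0,3) aabb: {S}

S ∈ T[0,3] ⇒ YES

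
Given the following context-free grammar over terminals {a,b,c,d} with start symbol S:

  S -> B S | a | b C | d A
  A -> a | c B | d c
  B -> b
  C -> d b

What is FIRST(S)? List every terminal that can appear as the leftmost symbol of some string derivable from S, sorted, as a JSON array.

Compute FIRST by fixpoint:
[1]
  A via A→a: +{a}
  A via A→c B: +{c}
  A via A→d c: +{d}
  B via B→b: +{b}
  C via C→d b: +{d}
  S via S→B S: +{b}
  S via S→a: +{a}
  S via S→d A: +{d}
  FIRST(S)={a,b,d}  FIRST(A)={a,c,d}  FIRST(B)={b}  FIRST(C)={d}
[2] (no change)
  FIRST(S)={a,b,d}  FIRST(A)={a,c,d}  FIRST(B)={b}  FIRST(C)={d}

FIRST(S) = ["a", "b", "d"]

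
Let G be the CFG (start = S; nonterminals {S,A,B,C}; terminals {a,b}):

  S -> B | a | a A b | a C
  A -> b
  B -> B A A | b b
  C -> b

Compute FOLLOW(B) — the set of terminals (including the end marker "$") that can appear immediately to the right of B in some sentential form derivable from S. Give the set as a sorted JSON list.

FIRST sets, iterate to fixpoint:
round 1:
  A via A→b: +{b}
  B via B→b b: +{b}
  C via C→b: +{b}
  S via S→B: +{b}
  S via S→a: +{a}
  FIRST[S]={a,b}  FIRST[A]={b}  FIRST[B]={b}  FIRST[C]={b}
round 2: done
  FIRST[S]={a,b}  FIRST[A]={b}  FIRST[B]={b}  FIRST[C]={b}

Compute FOLLOW by fixpoint:
seed FOLLOW(S) with $
round 1:
  B→B A A: FOLLOW(B) ⊇ FIRST(A) = {b}; new: +{b}
  B→B A A: FOLLOW(A) ⊇ FIRST(A) = {b}; new: +{b}
  S→B: FOLLOW(B) ⊇ FOLLOW(S) ⊇ {$}; new: +{$}
  S→a C: FOLLOW(C) ⊇ FOLLOW(S) ⊇ {$}; new: +{$}
  S: {$}  A: {b}  B: {$,b}  C: {$}
round 2:
  B→B A A: FOLLOW(A) ⊇ FOLLOW(B) ⊇ {$,b}; new: +{$}
  S: {$}  A: {$,b}  B: {$,b}  C: {$}
round 3: (stable)
  S: {$}  A: {$,b}  B: {$,b}  C: {$}

FOLLOW(B) = ["$", "b"]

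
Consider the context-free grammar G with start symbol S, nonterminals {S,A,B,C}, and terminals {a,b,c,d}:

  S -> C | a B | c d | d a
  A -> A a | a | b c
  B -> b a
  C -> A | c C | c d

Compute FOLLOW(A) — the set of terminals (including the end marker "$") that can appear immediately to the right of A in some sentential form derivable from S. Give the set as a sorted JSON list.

FIRST sets, iterate to fixpoint:
[1]
  A via A→a: +{a}
  A via A→b c: +{b}
  B via B→b a: +{b}
  C via C→A: +{a,b}
  C via C→c C: +{c}
  S via S→C: +{a,b,c}
  S via S→d a: +{d}
  FIRST(S)={a,b,c,d}  FIRST(A)={a,b}  FIRST(B)={b}  FIRST(C)={a,b,c}
[2] done
  FIRST(S)={a,b,c,d}  FIRST(A)={a,b}  FIRST(B)={b}  FIRST(C)={a,b,c}

FOLLOW sets:
FOLLOW(S) := {$}
round 1:
  A→A a: FOLLOW(A) ⊇ FIRST(a) = {a}; new: +{a}
  S→C: FOLLOW(C) ⊇ FOLLOW(S) ⊇ {$}; new: +{$}
  S→a B: FOLLOW(B) ⊇ FOLLOW(S) ⊇ {$}; new: +{$}
  FOLLOW[S]={$}  FOLLOW[A]={a}  FOLLOW[B]={$}  FOLLOW[C]={$}
round 2:
  C→A: FOLLOW(A) ⊇ FOLLOW(C) ⊇ {$}; new: +{$}
  FOLLOW[S]={$}  FOLLOW[A]={$,a}  FOLLOW[B]={$}  FOLLOW[C]={$}
round 3: done
  FOLLOW[S]={$}  FOLLOW[A]={$,a}  FOLLOW[B]={$}  FOLLOW[C]={$}

FOLLOW(A) = ["$", "a"]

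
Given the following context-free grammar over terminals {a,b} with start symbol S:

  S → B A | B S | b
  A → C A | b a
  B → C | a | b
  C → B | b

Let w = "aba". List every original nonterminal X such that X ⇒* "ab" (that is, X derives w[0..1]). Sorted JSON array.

Convert to CNF:
  S -> B A | B S | b
  A -> C A | T0 T1
  B -> a | b
  C -> a | b
  T0 -> b
  T1 -> a

CYK fill (cells [i..j] with 0 ≤ i ≤ j ≤ 1 only):
  T[0,0] 'a' = {B,C,T1}  orig:{B,C}
  T[1,1] 'b' = {B,C,S,T0}  orig:{B,C,S}
  T[0,1] 'ab' = {S}

Original NTs in T[0,1] deriving "ab": ["S"]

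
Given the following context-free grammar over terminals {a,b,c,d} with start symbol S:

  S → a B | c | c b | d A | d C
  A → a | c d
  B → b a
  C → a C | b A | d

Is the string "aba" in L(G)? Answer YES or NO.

Convert to CNF:
  S -> T0 T2 | T1 A | T1 C | T3 B | c
  A -> T0 T1 | a
  B -> T2 T3
  C -> T2 A | T3 C | d
  T0 -> c
  T1 -> d
  T2 -> b
  T3 -> a

Fill CYK table bottom-up:
  [0..0]={A,T3}  "a"  orig:{A}
  [1..1]={T2}  "b"  orig:{}
  [2..2]={A,T3}  "a"  orig:{A}
  [0..1]=∅  "ab"
  [1..2]={B,C}  "ba"
  [0..2]={C,S}  "aba"

S ∈ T[0,2] ⇒ YES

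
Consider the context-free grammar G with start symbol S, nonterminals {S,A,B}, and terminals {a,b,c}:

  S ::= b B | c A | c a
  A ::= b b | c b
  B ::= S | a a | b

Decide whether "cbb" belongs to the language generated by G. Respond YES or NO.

CNF form of G:
  S -> T0 B | T1 A | T1 T2
  A -> T0 T0 | T1 T0
  B -> T0 B | T1 A | T1 T2 | T2 T2 | b
  T0 -> b
  T1 -> c
  T2 -> a

CYK fill:
  cell(0,0) c: {T1}  orig:{}
  cell(1,1) b: {B,T0}  orig:{B}
  cell(2,2) b: {B,T0}  orig:{B}
  cell(0,1) cb: {A}
  cell(1,2) bb: {A,B,S}
  cell(0,2) cbb: {B,S}

S ∈ T[0,2] ⇒ YES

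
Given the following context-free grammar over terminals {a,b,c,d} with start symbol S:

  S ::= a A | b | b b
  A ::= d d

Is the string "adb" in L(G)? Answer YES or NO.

CNF form of G:
  S -> T1 A | T2 T2 | b
  A -> T0 T0
  T0 -> d
  T1 -> a
  T2 -> b

Fill CYK table bottom-up:
  T[0,0] 'a' = {T1}  orig:{}
  T[1,1] 'd' = {T0}  orig:{}
  T[2,2] 'b' = {S,T2}  orig:{S}
  T[0,1] 'ad' = ∅
  T[1,2] 'db' = ∅
  T[0,2] 'adb' = ∅

S ∉ T[0,2] ⇒ NO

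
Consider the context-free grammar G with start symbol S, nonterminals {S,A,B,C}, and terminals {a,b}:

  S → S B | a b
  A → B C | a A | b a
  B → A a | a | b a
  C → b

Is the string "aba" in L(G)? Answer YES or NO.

CNF form of G:
  S -> S B | T0 T1
  A -> B C | T0 A | T1 T0
  B -> A T0 | T1 T0 | a
  C -> b
  T0 -> a
  T1 -> b

Fill CYK table bottom-up:
  T[0,0] 'a' = {B,T0}  orig:{B}
  T[1,1] 'b' = {C,T1}  orig:{C}
  T[2,2] 'a' = {B,T0}  orig:{B}
  T[0,1] 'ab' = {A,S}
  T[1,2] 'ba' = {A,B}
  T[0,2] 'aba' = {A,B,S}

S ∈ T[0,2] ⇒ YES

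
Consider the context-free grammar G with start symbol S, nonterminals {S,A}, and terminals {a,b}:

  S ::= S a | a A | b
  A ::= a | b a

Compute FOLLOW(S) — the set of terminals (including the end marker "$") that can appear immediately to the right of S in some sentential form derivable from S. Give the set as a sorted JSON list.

FIRST sets, iterate to fixpoint:
round 1:
  A via A→a: +{a}
  A via A→b a: +{b}
  S via S→a A: +{a}
  S via S→b: +{b}
  FIRST[S]={a,b}  FIRST[A]={a,b}
round 2: done
  FIRST[S]={a,b}  FIRST[A]={a,b}

FOLLOW sets:
FOLLOW(S) := {$}
iter 1:
  S→S a: FOLLOW(S) ⊇ FIRST(a) = {a}; new: +{a}
  S→a A: FOLLOW(A) ⊇ FOLLOW(S) ⊇ {$,a}; new: +{$,a}
  S: {$,a}  A: {$,a}
iter 2: (no change)
  S: {$,a}  A: {$,a}

FOLLOW(S) = ["$", "a"]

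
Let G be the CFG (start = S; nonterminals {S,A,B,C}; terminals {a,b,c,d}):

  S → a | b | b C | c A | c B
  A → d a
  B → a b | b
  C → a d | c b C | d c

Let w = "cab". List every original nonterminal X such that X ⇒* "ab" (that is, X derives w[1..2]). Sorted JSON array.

Convert to CNF:
  S -> T2 C | T3 A | T3 B | a | b
  A -> T0 T1
  B -> T1 T2 | b
  C -> T0 T3 | T1 T0 | T3 X4
  T0 -> d
  T1 -> a
  T2 -> b
  T3 -> c
  X4 -> T2 C

CYK fill (cells [i..j] with 1 ≤ i ≤ j ≤ 2 only):
  T[1,1] 'a' = {S,T1}  orig:{S}
  T[2,2] 'b' = {B,S,T2}  orig:{B,S}
  T[1,2] 'ab' = {B}

Original NTs in T[1,2] deriving "ab": ["B"]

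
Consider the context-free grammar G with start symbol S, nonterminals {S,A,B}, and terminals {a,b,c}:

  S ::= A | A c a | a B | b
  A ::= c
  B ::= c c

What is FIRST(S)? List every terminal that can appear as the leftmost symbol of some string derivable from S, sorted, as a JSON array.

Compute FIRST by fixpoint:
round 1:
  A via A→c: +{c}
  B via B→c c: +{c}
  S via S→A: +{c}
  S via S→a B: +{a}
  S via S→b: +{b}
  S: {a,b,c}  A: {c}  B: {c}
round 2: — fixpoint
  S: {a,b,c}  A: {c}  B: {c}

FIRST(S) = ["a", "b", "c"]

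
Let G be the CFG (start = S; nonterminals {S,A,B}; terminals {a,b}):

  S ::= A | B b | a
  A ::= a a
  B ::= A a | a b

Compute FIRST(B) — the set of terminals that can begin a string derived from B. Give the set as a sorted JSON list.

FIRST iteration:
round 1:
  A via A→a a: +{a}
  B via B→A a: +{a}
  S via S→A: +{a}
  FIRST(S)={a}  FIRST(A)={a}  FIRST(B)={a}
round 2: (stable)
  FIRST(S)={a}  FIRST(A)={a}  FIRST(B)={a}

FIRST(B) = ["a"]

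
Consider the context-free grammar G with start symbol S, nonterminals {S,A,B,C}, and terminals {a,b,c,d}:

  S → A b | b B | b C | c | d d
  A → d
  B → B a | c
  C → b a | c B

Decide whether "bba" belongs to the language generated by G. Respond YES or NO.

CNF form of G:
  S -> A T1 | T1 B | T1 C | T3 T3 | c
  A -> d
  B -> B T0 | c
  C -> T1 T0 | T2 B
  T0 -> a
  T1 -> b
  T2 -> c
  T3 -> d

CYK table (by increasing span):
  cell(0,0) b: {T1}  orig:{}
  cell(1,1) b: {T1}  orig:{}
  cell(2,2) a: {T0}  orig:{}
  cell(0,1) bb: ∅
  cell(1,2) ba: {C}
  cell(0,2) bba: {S}

S ∈ T[0,2] ⇒ YES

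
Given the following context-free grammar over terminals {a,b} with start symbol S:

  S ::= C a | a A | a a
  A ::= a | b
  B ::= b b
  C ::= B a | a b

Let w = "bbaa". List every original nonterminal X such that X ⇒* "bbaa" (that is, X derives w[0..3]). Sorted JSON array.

Convert to CNF:
  S -> C T1 | T1 A | T1 T1
  A -> a | b
  B -> T0 T0
  C -> B T1 | T1 T0
  T0 -> b
  T1 -> a

CYK fill, restricted to cells inside w[0..3]:
  cell(0,0) b: {A,T0}  orig:{A}
  cell(1,1) b: {A,T0}  orig:{A}
  cell(2,2) a: {A,T1}  orig:{A}
  cell(3,3) a: {A,T1}  orig:{A}
  cell(0,1) bb: {B}
  cell(1,2) ba: ∅
  cell(2,3) aa: {S}
  cell(0,2) bba: {C}
  cell(1,3) baa: ∅
  cell(0,3) bbaa: {S}

Original NTs in T[0,3] deriving "bbaa": ["S"]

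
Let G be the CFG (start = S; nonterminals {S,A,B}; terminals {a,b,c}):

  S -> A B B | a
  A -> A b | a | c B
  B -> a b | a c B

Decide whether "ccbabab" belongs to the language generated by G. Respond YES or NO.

Convert to CNF:
  S -> A X4 | a
  A -> A T0 | T1 B | a
  B -> T2 T0 | T2 X3
  T0 -> b
  T1 -> c
  T2 -> a
  X3 -> T1 B
  X4 -> B B

CYK fill:
  cell(0,0) c: {T1}  orig:{}
  cell(1,1) c: {T1}  orig:{}
  cell(2,2) b: {T0}  orig:{}
  cell(3,3) a: {A,S,T2}  orig:{A,S}
  cell(4,4) b: {T0}  orig:{}
  cell(5,5) a: {A,S,T2}  orig:{A,S}
  cell(6,6) b: {T0}  orig:{}
  cell(0,1) cc: ∅
  cell(1,2) cb: ∅
  cell(2,3) ba: ∅
  cell(3,4) ab: {A,B}
  cell(4,5) ba: ∅
  cell(5,6) ab: {A,B}
  cell(0,2) ccb: ∅
  cell(1,3) cba: ∅
  cell(2,4) bab: ∅
  cell(3,5) aba: ∅
  cell(4,6) bab: ∅
  cell(0,3) ccba: ∅
  cell(1,4) cbab: ∅
  cell(2,5) baba: ∅
  cell(3,6) abab: {X4}  orig:{}
  cell(0,4) ccbab: ∅
  cell(1,5) cbaba: ∅
  cell(2,6) babab: ∅
  cell(0,5) ccbaba: ∅
  cell(1,6) cbabab: ∅
  cell(0,6) ccbabab: ∅

S ∉ T[0,6] ⇒ NO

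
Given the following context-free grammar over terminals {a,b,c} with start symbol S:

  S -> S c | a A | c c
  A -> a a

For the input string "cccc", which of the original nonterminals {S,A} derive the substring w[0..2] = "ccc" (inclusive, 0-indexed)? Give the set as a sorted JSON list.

CNF form of G:
  S -> S T1 | T0 A | T1 T1
  A -> T0 T0
  T0 -> a
  T1 -> c

Fill CYK table bottom-up — only the sub-triangle for w[0..2]:
  cell(0,0) c: {T1}  orig:{}
  cell(1,1) c: {T1}  orig:{}
  cell(2,2) c: {T1}  orig:{}
  cell(0,1) cc: {S}
  cell(1,2) cc: {S}
  cell(0,2) ccc: {S}

Original NTs in T[0,2] deriving "ccc": ["S"]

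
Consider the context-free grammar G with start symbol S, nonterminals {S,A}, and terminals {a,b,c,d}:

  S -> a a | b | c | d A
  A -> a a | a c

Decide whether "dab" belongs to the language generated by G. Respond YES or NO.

CNF form of G:
  S -> T0 T0 | T2 A | b | c
  A -> T0 T0 | T0 T1
  T0 -> a
  T1 -> c
  T2 -> d

Fill CYK table bottom-up:
  [0..0]={T2}  "d"  orig:{}
  [1..1]={T0}  "a"  orig:{}
  [2..2]={S}  "b"
  [0..1]=∅  "da"
  [1..2]=∅  "ab"
  [0..2]=∅  "dab"

S ∉ T[0,2] ⇒ NO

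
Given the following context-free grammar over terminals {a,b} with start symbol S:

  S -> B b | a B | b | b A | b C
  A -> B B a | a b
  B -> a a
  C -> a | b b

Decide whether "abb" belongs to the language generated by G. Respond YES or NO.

Convert to CNF:
  S -> B T1 | T0 B | T1 A | T1 C | b
  A -> B X2 | T0 T1
  B -> T0 T0
  C -> T1 T1 | a
  T0 -> a
  T1 -> b
  X2 -> B T0

CYK fill:
  T[0,0] 'a' = {C,T0}  orig:{C}
  T[1,1] 'b' = {S,T1}  orig:{S}
  T[2,2] 'b' = {S,T1}  orig:{S}
  T[0,1] 'ab' = {A}
  T[1,2] 'bb' = {C}
  T[0,2] 'abb' = ∅

S ∉ T[0,2] ⇒ NO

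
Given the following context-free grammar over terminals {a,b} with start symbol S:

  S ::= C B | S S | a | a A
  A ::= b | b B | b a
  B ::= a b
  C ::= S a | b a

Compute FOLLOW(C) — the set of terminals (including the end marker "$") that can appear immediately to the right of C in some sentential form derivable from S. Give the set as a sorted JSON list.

Compute FIRST by fixpoint:
[1]
  A via A→b: +{b}
  B via B→a b: +{a}
  C via C→b a: +{b}
  S via S→C B: +{b}
  S via S→a: +{a}
  S: {a,b}  A: {b}  B: {a}  C: {b}
[2]
  C via C→S a: +{a}
  S: {a,b}  A: {b}  B: {a}  C: {a,b}
[3] (no change)
  S: {a,b}  A: {b}  B: {a}  C: {a,b}

Compute FOLLOW by fixpoint:
initialize: $ ∈ FOLLOW(S)
round 1:
  C→S a: FOLLOW(S) ⊇ FIRST(a) = {a}; new: +{a}
  S→C B: FOLLOW(C) ⊇ FIRST(B) = {a}; new: +{a}
  S→C B: FOLLOW(B) ⊇ FOLLOW(S) ⊇ {$,a}; new: +{$,a}
  S→S S: FOLLOW(S) ⊇ FIRST(S) = {a,b}; new: +{b}
  S→a A: FOLLOW(A) ⊇ FOLLOW(S) ⊇ {$,a,b}; new: +{$,a,b}
  S: {$,a,b}  A: {$,a,b}  B: {$,a}  C: {a}
round 2:
  A→b B: FOLLOW(B) ⊇ FOLLOW(A) ⊇ {$,a,b}; new: +{b}
  S: {$,a,b}  A: {$,a,b}  B: {$,a,b}  C: {a}
round 3: (no change)
  S: {$,a,b}  A: {$,a,b}  B: {$,a,b}  C: {a}

FOLLOW(C) = ["a"]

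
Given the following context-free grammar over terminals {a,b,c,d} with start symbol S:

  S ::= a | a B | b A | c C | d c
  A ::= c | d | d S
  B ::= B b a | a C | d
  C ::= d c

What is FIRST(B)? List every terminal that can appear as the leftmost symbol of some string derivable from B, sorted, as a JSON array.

Compute FIRST by fixpoint:
pass 1:
  A via A→c: +{c}
  A via A→d: +{d}
  B via B→a C: +{a}
  B via B→d: +{d}
  C via C→d c: +{d}
  S via S→a: +{a}
  S via S→b A: +{b}
  S via S→c C: +{c}
  S via S→d c: +{d}
  S: {a,b,c,d}  A: {c,d}  B: {a,d}  C: {d}
pass 2: (stable)
  S: {a,b,c,d}  A: {c,d}  B: {a,d}  C: {d}

FIRST(B) = ["a", "d"]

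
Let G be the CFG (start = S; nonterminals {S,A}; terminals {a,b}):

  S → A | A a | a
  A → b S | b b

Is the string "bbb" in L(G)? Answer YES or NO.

Convert to CNF:
  S -> A T1 | T0 S | T0 T0 | a
  A -> T0 S | T0 T0
  T0 -> b
  T1 -> a

Fill CYK table bottom-up:
  [0..0]={T0}  "b"  orig:{}
  [1..1]={T0}  "b"  orig:{}
  [2..2]={T0}  "b"  orig:{}
  [0..1]={A,S}  "bb"
  [1..2]={A,S}  "bb"
  [0..2]={A,S}  "bbb"

S ∈ T[0,2] ⇒ YES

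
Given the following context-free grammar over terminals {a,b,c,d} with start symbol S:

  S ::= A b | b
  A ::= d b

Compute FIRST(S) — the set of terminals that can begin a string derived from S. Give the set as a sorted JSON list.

Compute FIRST by fixpoint:
pass 1:
  A via A→d b: +{d}
  S via S→A b: +{d}
  S via S→b: +{b}
  S: {b,d}  A: {d}
pass 2: — fixpoint
  S: {b,d}  A: {d}

FIRST(S) = ["b", "d"]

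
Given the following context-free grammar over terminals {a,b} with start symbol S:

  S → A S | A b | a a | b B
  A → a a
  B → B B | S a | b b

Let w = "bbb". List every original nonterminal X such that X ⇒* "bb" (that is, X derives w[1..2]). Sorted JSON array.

CNF form of G:
  S -> A S | A T1 | T0 T0 | T1 B
  A -> T0 T0
  B -> B B | S T0 | T1 T1
  T0 -> a
  T1 -> b

Fill CYK table bottom-up (cells [i..j] with 1 ≤ i ≤ j ≤ 2 only):
  cell(1,1) b: {T1}  orig:{}
  cell(2,2) b: {T1}  orig:{}
  cell(1,2) bb: {B}

Original NTs in T[1,2] deriving "bb": ["B"]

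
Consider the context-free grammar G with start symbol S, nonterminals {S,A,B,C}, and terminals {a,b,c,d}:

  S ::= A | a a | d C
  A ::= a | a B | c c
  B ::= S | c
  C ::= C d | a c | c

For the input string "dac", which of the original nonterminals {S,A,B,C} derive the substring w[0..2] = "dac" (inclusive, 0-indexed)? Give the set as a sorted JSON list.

CNF form of G:
  S -> T0 B | T0 T0 | T1 T1 | T2 C | a
  A -> T0 B | T1 T1 | a
  B -> T0 B | T0 T0 | T1 T1 | T2 C | a | c
  C -> C T2 | T0 T1 | c
  T0 -> a
  T1 -> c
  T2 -> d

CYK fill (cells [i..j] with 0 ≤ i ≤ j ≤ 2 only):
  cell(0,0) d: {T2}  orig:{}
  cell(1,1) a: {A,B,S,T0}  orig:{A,B,S}
  cell(2,2) c: {B,C,T1}  orig:{B,C}
  cell(0,1) da: ∅
  cell(1,2) ac: {A,B,C,S}
  cell(0,2) dac: {B,S}

Original NTs in T[0,2] deriving "dac": ["B", "S"]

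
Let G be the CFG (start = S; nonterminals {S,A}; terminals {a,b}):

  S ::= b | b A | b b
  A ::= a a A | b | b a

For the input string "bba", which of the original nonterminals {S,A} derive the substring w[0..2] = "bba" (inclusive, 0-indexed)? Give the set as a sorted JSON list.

Convert to CNF:
  S -> T1 A | T1 T1 | b
  A -> T0 X2 | T1 T0 | b
  T0 -> a
  T1 -> b
  X2 -> T0 A

Fill CYK table bottom-up — only the sub-triangle for w[0..2]:
  T[0,0] 'b' = {A,S,T1}  orig:{A,S}
  T[1,1] 'b' = {A,S,T1}  orig:{A,S}
  T[2,2] 'a' = {T0}  orig:{}
  T[0,1] 'bb' = {S}
  T[1,2] 'ba' = {A}
  T[0,2] 'bba' = {S}

Original NTs in T[0,2] deriving "bba": ["S"]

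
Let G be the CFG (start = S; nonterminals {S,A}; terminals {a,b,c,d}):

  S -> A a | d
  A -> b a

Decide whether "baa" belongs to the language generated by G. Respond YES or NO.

Convert to CNF:
  S -> A T1 | d
  A -> T0 T1
  T0 -> b
  T1 -> a

Fill CYK table bottom-up:
  [0..0]={T0}  "b"  orig:{}
  [1..1]={T1}  "a"  orig:{}
  [2..2]={T1}  "a"  orig:{}
  [0..1]={A}  "ba"
  [1..2]=∅  "aa"
  [0..2]={S}  "baa"

S ∈ T[0,2] ⇒ YES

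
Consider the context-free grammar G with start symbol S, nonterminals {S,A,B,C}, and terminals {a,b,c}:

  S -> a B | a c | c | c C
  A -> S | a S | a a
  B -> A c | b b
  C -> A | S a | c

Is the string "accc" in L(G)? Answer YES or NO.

CNF form of G:
  S -> T0 B | T0 T1 | T1 C | c
  A -> T0 B | T0 S | T0 T0 | T0 T1 | T1 C | c
  B -> A T1 | T2 T2
  C -> S T0 | T0 B | T0 S | T0 T0 | T0 T1 | T1 C | c
  T0 -> a
  T1 -> c
  T2 -> b

CYK table (by increasing span):
  T[0,0] 'a' = {T0}  orig:{}
  T[1,1] 'c' = {A,C,S,T1}  orig:{A,C,S}
  T[2,2] 'c' = {A,C,S,T1}  orig:{A,C,S}
  T[3,3] 'c' = {A,C,S,T1}  orig:{A,C,S}
  T[0,1] 'ac' = {A,C,S}
  T[1,2] 'cc' = {A,B,C,S}
  T[2,3] 'cc' = {A,B,C,S}
  T[0,2] 'acc' = {A,B,C,S}
  T[1,3] 'ccc' = {A,B,C,S}
  T[0,3] 'accc' = {A,B,C,S}

S ∈ T[0,3] ⇒ YES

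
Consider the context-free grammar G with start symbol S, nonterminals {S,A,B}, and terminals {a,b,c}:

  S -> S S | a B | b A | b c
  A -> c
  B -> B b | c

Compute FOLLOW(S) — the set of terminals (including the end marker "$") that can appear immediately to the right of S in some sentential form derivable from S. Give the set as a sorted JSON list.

Compute FIRST by fixpoint:
round 1:
  A via A→c: +{c}
  B via B→c: +{c}
  S via S→a B: +{a}
  S via S→b A: +{b}
  S: {a,b}  A: {c}  B: {c}
round 2: done
  S: {a,b}  A: {c}  B: {c}

FOLLOW iteration:
FOLLOW(S) := {$}
round 1:
  B→B b: FOLLOW(B) ⊇ FIRST(b) = {b}; new: +{b}
  S→S S: FOLLOW(S) ⊇ FIRST(S) = {a,b}; new: +{a,b}
  S→a B: FOLLOW(B) ⊇ FOLLOW(S) ⊇ {$,a,b}; new: +{$,a}
  S→b A: FOLLOW(A) ⊇ FOLLOW(S) ⊇ {$,a,b}; new: +{$,a,b}
  FOLLOW(S)={$,a,b}  FOLLOW(A)={$,a,b}  FOLLOW(B)={$,a,b}
round 2: (stable)
  FOLLOW(S)={$,a,b}  FOLLOW(A)={$,a,b}  FOLLOW(B)={$,a,b}

FOLLOW(S) = ["$", "a", "b"]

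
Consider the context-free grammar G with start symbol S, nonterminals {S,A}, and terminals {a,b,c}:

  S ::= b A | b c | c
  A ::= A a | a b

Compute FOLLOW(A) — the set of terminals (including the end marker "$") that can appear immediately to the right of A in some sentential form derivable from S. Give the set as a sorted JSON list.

FIRST sets, iterate to fixpoint:
round 1:
  A via A→a b: +{a}
  S via S→b A: +{b}
  S via S→c: +{c}
  S: {b,c}  A: {a}
round 2: (stable)
  S: {b,c}  A: {a}

Compute FOLLOW by fixpoint:
FOLLOW(S) := {$}
iter 1:
  A→A a: FOLLOW(A) ⊇ FIRST(a) = {a}; new: +{a}
  S→b A: FOLLOW(A) ⊇ FOLLOW(S) ⊇ {$}; new: +{$}
  S: {$}  A: {$,a}
iter 2: (no change)
  S: {$}  A: {$,a}

FOLLOW(A) = ["$", "a"]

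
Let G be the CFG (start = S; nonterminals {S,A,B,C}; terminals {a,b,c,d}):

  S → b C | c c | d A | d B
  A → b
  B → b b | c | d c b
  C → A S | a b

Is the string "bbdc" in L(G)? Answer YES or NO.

Convert to CNF:
  S -> T0 C | T1 A | T1 B | T2 T2
  A -> b
  B -> T0 T0 | T1 X4 | c
  C -> A S | T3 T0
  T0 -> b
  T1 -> d
  T2 -> c
  T3 -> a
  X4 -> T2 T0

CYK table (by increasing span):
  [0..0]={A,T0}  "b"  orig:{A}
  [1..1]={A,T0}  "b"  orig:{A}
  [2..2]={T1}  "d"  orig:{}
  [3..3]={B,T2}  "c"  orig:{B}
  [0..1]={B}  "bb"
  [1..2]=∅  "bd"
  [2..3]={S}  "dc"
  [0..2]=∅  "bbd"
  [1..3]={C}  "bdc"
  [0..3]={S}  "bbdc"

S ∈ T[0,3] ⇒ YES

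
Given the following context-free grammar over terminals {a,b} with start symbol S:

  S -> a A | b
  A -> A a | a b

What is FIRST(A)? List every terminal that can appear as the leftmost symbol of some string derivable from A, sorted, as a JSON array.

Compute FIRST by fixpoint:
iter 1:
  A via A→a b: +{a}
  S via S→a A: +{a}
  S via S→b: +{b}
  FIRST[S]={a,b}  FIRST[A]={a}
iter 2: done
  FIRST[S]={a,b}  FIRST[A]={a}

FIRST(A) = ["a"]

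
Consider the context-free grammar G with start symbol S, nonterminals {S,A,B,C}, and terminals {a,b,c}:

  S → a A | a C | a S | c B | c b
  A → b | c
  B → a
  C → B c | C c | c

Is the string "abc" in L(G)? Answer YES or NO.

Convert to CNF:
  S -> T0 B | T0 T2 | T1 A | T1 C | T1 S
  A -> b | c
  B -> a
  C -> B T0 | C T0 | c
  T0 -> c
  T1 -> a
  T2 -> b

CYK table (by increasing span):
  [0..0]={B,T1}  "a"  orig:{B}
  [1..1]={A,T2}  "b"  orig:{A}
  [2..2]={A,C,T0}  "c"  orig:{A,C}
  [0..1]={S}  "ab"
  [1..2]=∅  "bc"
  [0..2]=∅  "abc"

S ∉ T[0,2] ⇒ NO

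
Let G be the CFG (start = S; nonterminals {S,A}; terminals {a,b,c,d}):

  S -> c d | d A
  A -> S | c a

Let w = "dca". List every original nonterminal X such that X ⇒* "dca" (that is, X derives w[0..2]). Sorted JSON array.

Convert to CNF:
  S -> T0 T2 | T2 A
  A -> T0 T1 | T0 T2 | T2 A
  T0 -> c
  T1 -> a
  T2 -> d

CYK table (by increasing span) (cells [i..j] with 0 ≤ i ≤ j ≤ 2 only):
  cell(0,0) d: {T2}  orig:{}
  cell(1,1) c: {T0}  orig:{}
  cell(2,2) a: {T1}  orig:{}
  cell(0,1) dc: ∅
  cell(1,2) ca: {A}
  cell(0,2) dca: {A,S}

Original NTs in T[0,2] deriving "dca": ["A", "S"]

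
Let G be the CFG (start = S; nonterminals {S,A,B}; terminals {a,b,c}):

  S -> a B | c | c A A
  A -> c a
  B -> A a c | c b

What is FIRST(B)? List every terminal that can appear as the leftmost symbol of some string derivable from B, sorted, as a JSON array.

FIRST sets, iterate to fixpoint:
[1]
  A via A→c a: +{c}
  B via B→A a c: +{c}
  S via S→a B: +{a}
  S via S→c: +{c}
  FIRST(S)={a,c}  FIRST(A)={c}  FIRST(B)={c}
[2] — fixpoint
  FIRST(S)={a,c}  FIRST(A)={c}  FIRST(B)={c}

FIRST(B) = ["c"]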